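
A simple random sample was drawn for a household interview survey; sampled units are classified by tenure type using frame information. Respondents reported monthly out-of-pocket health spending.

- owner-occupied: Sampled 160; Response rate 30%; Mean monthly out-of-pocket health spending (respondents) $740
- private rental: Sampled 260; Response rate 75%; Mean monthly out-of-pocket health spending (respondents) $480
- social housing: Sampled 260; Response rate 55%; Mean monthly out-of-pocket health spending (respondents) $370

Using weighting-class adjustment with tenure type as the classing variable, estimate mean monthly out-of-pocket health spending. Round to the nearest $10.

$500

Weighting each respondent by the inverse class response rate inflates each class back to its sampled size, so the class weight is n_sampled:
  owner-occupied: 160 × 740 = 118,400
  private rental: 260 × 480 = 124,800
  social housing: 260 × 370 = 96,200
Adjusted estimate = 339,400 / 680 = 499.118 → $500.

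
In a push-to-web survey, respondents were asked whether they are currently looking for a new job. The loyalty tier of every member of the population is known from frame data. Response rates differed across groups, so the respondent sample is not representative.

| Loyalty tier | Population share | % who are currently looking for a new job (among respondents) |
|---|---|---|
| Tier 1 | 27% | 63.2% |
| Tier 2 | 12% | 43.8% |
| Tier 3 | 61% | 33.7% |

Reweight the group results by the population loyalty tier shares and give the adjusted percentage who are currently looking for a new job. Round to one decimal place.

Weight each group's respondent value by its population share:
  Tier 1: 0.27 × 63.2 = 17.064
  Tier 2: 0.12 × 43.8 = 5.256
  Tier 3: 0.61 × 33.7 = 20.557
Post-stratified estimate = 42.877 → 42.9%.

42.9%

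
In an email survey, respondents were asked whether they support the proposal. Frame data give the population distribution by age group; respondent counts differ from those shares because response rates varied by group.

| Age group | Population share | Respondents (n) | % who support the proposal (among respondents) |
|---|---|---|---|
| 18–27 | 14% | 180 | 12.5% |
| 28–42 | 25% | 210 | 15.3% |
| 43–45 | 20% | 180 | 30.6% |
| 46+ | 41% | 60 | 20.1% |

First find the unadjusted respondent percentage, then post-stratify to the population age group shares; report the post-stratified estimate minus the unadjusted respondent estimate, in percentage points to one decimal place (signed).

Without adjustment, the pooled respondent share is:
  (180/630)×12.5 + (210/630)×15.3 + (180/630)×30.6 + (60/630)×20.1 = 19.3286%
Post-stratifying to population shares instead:
  0.14×12.5 + 0.25×15.3 + 0.2×30.6 + 0.41×20.1 = 19.936%
Difference = 19.936 − 19.3286 = 0.6074 pp.

+0.6 percentage points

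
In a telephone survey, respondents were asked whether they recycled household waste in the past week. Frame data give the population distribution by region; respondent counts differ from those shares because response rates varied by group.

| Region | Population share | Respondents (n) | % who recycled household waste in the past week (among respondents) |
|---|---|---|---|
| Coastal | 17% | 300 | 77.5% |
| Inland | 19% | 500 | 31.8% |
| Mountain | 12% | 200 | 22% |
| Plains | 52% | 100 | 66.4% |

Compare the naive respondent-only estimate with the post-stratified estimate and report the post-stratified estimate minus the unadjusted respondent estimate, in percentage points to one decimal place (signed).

+10.8 percentage points

Naive respondent-only estimate (weights = respondent counts):
  (300/1100)×77.5 + (500/1100)×31.8 + (200/1100)×22 + (100/1100)×66.4 = 45.6273%
Post-stratifying to population shares instead:
  0.17×77.5 + 0.19×31.8 + 0.12×22 + 0.52×66.4 = 56.385%
Difference = 56.385 − 45.6273 = 10.7577 pp.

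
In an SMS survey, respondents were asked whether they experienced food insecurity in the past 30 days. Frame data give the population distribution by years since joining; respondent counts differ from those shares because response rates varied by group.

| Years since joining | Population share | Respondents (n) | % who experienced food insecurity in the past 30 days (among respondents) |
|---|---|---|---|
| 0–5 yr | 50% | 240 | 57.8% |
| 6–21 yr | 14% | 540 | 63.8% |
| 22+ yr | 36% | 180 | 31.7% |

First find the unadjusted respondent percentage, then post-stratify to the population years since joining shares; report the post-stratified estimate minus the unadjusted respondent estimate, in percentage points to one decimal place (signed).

-7.0 percentage points

Without adjustment, the pooled respondent share is:
  (240/960)×57.8 + (540/960)×63.8 + (180/960)×31.7 = 56.2812%
Reweighting by population years since joining shares:
  0.5×57.8 + 0.14×63.8 + 0.36×31.7 = 49.244%
Difference = 49.244 − 56.2812 = -7.0373 pp.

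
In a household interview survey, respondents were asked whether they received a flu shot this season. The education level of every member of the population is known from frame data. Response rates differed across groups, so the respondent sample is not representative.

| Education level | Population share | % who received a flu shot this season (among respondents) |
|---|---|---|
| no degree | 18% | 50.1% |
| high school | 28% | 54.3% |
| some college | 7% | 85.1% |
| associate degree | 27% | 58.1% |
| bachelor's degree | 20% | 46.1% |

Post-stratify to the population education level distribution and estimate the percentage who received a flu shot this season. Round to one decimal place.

Reweight to the known education level distribution:
  no degree: 0.18 × 50.1 = 9.018
  high school: 0.28 × 54.3 = 15.204
  some college: 0.07 × 85.1 = 5.957
  associate degree: 0.27 × 58.1 = 15.687
  bachelor's degree: 0.2 × 46.1 = 9.22
Post-stratified estimate = 55.086 → 55.1%.

55.1%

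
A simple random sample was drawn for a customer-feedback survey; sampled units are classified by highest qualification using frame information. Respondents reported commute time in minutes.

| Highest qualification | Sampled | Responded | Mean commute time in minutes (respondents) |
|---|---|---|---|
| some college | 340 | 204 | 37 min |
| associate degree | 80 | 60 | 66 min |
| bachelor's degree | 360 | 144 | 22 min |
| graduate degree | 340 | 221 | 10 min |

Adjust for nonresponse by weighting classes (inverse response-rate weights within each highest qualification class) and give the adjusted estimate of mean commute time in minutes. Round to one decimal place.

Response rates by class: some college 204/340 = 60%, associate degree 60/80 = 75%, bachelor's degree 144/360 = 40%, graduate degree 221/340 = 65%.
Each respondent's weight = sampled/responded in their class; summing within a class gives n_sampled, so:
  some college: 340 × 37 = 12,580
  associate degree: 80 × 66 = 5280
  bachelor's degree: 360 × 22 = 7920
  graduate degree: 340 × 10 = 3400
Adjusted estimate = 29,180 / 1,120 = 26.0536 → 26.1.

26.1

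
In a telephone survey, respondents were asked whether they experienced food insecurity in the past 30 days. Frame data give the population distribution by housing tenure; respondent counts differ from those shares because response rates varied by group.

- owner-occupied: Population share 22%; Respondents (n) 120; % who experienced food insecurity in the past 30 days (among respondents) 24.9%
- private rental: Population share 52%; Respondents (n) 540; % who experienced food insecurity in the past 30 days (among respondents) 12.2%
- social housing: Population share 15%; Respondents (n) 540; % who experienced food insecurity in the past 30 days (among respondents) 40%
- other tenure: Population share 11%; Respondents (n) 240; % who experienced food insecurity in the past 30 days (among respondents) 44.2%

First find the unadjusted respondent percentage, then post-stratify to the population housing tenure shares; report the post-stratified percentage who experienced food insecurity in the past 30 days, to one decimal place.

22.7%

Without adjustment, the pooled respondent share is:
  (120/1440)×24.9 + (540/1440)×12.2 + (540/1440)×40 + (240/1440)×44.2 = 29.0167%
Post-stratifying to population shares instead:
  0.22×24.9 + 0.52×12.2 + 0.15×40 + 0.11×44.2 = 22.684%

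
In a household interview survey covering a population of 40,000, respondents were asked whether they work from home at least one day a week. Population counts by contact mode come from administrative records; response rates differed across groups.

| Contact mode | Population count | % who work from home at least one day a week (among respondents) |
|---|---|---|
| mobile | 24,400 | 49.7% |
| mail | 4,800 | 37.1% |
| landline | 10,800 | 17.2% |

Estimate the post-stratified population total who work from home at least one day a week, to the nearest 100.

Each cell contributes its population count × the respondent rate:
  mobile: 24,400 × 49.7% = 12126.8
  mail: 4,800 × 37.1% = 1780.8
  landline: 10,800 × 17.2% = 1857.6
Estimated total = 15765.2 → 15,800.

15,800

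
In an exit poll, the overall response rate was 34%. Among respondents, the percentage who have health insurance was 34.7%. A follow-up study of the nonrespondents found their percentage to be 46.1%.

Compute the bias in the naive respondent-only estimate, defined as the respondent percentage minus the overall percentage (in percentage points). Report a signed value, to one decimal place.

Nonresponse fraction = 1 − 0.34 = 0.66.
Bias = (nonresponse fraction) × (respondent percentage − nonrespondent percentage)
     = 0.66 × (34.7 − 46.1) = 0.66 × -11.4 = -7.524.

-7.5 percentage points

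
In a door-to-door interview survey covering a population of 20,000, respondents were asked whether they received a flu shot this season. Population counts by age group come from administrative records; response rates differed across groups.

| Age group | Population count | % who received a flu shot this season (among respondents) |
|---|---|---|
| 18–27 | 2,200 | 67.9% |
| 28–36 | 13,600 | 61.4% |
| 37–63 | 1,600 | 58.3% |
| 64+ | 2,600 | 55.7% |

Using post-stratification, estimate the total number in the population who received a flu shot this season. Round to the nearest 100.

Each cell contributes its population count × the respondent rate:
  18–27: 2,200 × 67.9% = 1493.8
  28–36: 13,600 × 61.4% = 8350.4
  37–63: 1,600 × 58.3% = 932.8
  64+: 2,600 × 55.7% = 1448.2
Estimated total = 12225.2 → 12,200.

12,200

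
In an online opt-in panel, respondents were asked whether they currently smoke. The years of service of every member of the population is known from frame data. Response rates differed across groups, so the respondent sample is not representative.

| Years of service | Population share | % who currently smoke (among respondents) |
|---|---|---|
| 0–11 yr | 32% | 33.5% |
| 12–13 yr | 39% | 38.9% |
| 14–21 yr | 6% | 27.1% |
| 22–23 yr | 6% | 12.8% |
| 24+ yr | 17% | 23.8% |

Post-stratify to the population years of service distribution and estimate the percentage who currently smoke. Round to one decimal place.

32.3%

Reweight to the known years of service distribution:
  0–11 yr: 0.32 × 33.5 = 10.72
  12–13 yr: 0.39 × 38.9 = 15.171
  14–21 yr: 0.06 × 27.1 = 1.626
  22–23 yr: 0.06 × 12.8 = 0.768
  24+ yr: 0.17 × 23.8 = 4.046
Post-stratified estimate = 32.331 → 32.3%.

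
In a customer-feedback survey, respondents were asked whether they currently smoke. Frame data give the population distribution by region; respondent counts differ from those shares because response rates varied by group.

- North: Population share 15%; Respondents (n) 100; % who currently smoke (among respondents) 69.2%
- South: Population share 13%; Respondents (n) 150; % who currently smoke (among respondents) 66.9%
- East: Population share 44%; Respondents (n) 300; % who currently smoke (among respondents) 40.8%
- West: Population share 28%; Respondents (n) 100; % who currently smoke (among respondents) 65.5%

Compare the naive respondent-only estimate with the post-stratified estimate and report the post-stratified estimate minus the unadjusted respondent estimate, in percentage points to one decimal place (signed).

Naive respondent-only estimate (weights = respondent counts):
  (100/650)×69.2 + (150/650)×66.9 + (300/650)×40.8 + (100/650)×65.5 = 54.9923%
Reweighting by population region shares:
  0.15×69.2 + 0.13×66.9 + 0.44×40.8 + 0.28×65.5 = 55.369%
Difference = 55.369 − 54.9923 = 0.3767 pp.

+0.4 percentage points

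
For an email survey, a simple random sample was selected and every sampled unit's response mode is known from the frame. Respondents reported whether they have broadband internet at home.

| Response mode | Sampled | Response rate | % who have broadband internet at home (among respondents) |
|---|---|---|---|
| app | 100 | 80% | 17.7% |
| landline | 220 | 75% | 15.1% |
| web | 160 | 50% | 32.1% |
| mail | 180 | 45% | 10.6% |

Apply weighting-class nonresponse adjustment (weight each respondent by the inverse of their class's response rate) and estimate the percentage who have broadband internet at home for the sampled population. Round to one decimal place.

18.4%

With weight = n_sampled/n_responded per class, the weighted class total is n_sampled:
  app: 100 × 17.7 = 1770
  landline: 220 × 15.1 = 3322
  web: 160 × 32.1 = 5136
  mail: 180 × 10.6 = 1908
Adjusted estimate = 12,136 / 660 = 18.3879 → 18.4%.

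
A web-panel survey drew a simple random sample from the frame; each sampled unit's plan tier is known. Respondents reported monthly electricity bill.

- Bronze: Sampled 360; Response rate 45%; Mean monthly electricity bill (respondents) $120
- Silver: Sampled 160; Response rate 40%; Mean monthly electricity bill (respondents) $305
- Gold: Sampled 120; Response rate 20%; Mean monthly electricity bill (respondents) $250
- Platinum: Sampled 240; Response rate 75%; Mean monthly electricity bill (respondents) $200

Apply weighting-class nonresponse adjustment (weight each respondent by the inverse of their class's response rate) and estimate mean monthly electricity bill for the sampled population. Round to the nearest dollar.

$193

Each respondent's weight = sampled/responded in their class; summing within a class gives n_sampled, so:
  Bronze: 360 × 120 = 43,200
  Silver: 160 × 305 = 48,800
  Gold: 120 × 250 = 30,000
  Platinum: 240 × 200 = 48,000
Adjusted estimate = 170,000 / 880 = 193.182 → $193.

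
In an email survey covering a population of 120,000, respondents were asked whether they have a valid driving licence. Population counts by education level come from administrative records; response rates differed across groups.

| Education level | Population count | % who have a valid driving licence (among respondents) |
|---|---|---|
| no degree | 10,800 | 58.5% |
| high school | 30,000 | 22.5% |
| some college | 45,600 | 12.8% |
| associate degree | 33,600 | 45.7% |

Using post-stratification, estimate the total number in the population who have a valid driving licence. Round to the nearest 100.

34,300

Estimated count per cell = population count × respondent percentage:
  no degree: 10,800 × 58.5% = 6318
  high school: 30,000 × 22.5% = 6750
  some college: 45,600 × 12.8% = 5836.8
  associate degree: 33,600 × 45.7% = 15355.2
Estimated total = 34,260 → 34,300.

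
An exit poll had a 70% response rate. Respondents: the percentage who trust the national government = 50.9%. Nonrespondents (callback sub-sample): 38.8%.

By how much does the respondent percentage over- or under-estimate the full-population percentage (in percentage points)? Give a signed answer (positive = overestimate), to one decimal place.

+3.6 percentage points

Nonresponse fraction = 1 − 0.7 = 0.3.
Bias = (nonresponse fraction) × (respondent percentage − nonrespondent percentage)
     = 0.3 × (50.9 − 38.8) = 0.3 × 12.1 = 3.63.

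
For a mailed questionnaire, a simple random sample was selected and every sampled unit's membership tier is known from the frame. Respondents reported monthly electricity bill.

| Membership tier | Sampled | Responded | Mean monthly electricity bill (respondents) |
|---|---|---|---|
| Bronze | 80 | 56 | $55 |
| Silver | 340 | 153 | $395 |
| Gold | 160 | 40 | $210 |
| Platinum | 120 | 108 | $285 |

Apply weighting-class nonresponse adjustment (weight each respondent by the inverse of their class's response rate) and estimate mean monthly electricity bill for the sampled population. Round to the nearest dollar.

$295

Response rates by class: Bronze 56/80 = 70%, Silver 153/340 = 45%, Gold 40/160 = 25%, Platinum 108/120 = 90%.
Weighting each respondent by the inverse class response rate inflates each class back to its sampled size, so the class weight is n_sampled:
  Bronze: 80 × 55 = 4400
  Silver: 340 × 395 = 134,300
  Gold: 160 × 210 = 33,600
  Platinum: 120 × 285 = 34,200
Adjusted estimate = 206,500 / 700 = 295 → $295.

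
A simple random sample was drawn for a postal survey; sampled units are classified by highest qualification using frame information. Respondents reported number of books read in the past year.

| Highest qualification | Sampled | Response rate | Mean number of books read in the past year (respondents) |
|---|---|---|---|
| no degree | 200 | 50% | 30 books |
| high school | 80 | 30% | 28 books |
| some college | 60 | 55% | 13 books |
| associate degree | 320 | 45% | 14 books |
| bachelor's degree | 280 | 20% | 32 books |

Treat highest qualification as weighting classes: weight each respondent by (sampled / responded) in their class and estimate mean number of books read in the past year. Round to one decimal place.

Each respondent's weight = sampled/responded in their class; summing within a class gives n_sampled, so:
  no degree: 200 × 30 = 6000
  high school: 80 × 28 = 2240
  some college: 60 × 13 = 780
  associate degree: 320 × 14 = 4480
  bachelor's degree: 280 × 32 = 8960
Adjusted estimate = 22,460 / 940 = 23.8936 → 23.9.

23.9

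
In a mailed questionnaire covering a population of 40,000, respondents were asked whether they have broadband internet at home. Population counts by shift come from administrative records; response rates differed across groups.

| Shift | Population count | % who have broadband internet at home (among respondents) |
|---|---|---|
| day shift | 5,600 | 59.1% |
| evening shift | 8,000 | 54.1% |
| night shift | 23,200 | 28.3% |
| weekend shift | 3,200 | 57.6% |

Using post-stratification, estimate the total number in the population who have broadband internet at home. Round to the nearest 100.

16,000

Each cell contributes its population count × the respondent rate:
  day shift: 5,600 × 59.1% = 3309.6
  evening shift: 8,000 × 54.1% = 4328
  night shift: 23,200 × 28.3% = 6565.6
  weekend shift: 3,200 × 57.6% = 1843.2
Estimated total = 16046.4 → 16,000.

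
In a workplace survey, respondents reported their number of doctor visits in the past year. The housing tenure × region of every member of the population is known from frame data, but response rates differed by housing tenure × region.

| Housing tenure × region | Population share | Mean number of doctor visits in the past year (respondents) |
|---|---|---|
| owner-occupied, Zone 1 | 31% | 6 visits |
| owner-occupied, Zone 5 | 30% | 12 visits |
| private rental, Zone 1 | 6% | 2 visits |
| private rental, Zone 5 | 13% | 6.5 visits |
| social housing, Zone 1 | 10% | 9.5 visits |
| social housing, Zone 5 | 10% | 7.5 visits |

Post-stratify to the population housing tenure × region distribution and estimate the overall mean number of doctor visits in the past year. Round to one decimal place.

8.1

Reweight to the known housing tenure × region distribution:
  owner-occupied, Zone 1: 0.31 × 6 = 1.86
  owner-occupied, Zone 5: 0.3 × 12 = 3.6
  private rental, Zone 1: 0.06 × 2 = 0.12
  private rental, Zone 5: 0.13 × 6.5 = 0.845
  social housing, Zone 1: 0.1 × 9.5 = 0.95
  social housing, Zone 5: 0.1 × 7.5 = 0.75
Post-stratified estimate = 8.125 → 8.1.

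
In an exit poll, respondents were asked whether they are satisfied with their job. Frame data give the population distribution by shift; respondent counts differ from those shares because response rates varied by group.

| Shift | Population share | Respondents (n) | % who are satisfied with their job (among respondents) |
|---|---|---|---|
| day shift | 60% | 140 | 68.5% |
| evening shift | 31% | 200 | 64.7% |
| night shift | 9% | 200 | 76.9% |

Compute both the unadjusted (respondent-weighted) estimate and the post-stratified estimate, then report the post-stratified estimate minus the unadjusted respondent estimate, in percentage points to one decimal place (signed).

-2.1 percentage points

Without adjustment, the pooled respondent share is:
  (140/540)×68.5 + (200/540)×64.7 + (200/540)×76.9 = 70.2037%
Post-stratified estimate weights by population shares:
  0.6×68.5 + 0.31×64.7 + 0.09×76.9 = 68.078%
Difference = 68.078 − 70.2037 = -2.1257 pp.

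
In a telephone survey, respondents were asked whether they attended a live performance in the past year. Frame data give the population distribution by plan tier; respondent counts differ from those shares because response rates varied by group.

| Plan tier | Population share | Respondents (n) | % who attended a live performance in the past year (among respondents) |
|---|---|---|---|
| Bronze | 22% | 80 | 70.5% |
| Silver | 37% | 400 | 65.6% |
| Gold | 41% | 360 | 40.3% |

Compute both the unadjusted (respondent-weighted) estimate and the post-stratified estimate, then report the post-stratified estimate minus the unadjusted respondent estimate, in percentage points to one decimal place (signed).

Without adjustment, the pooled respondent share is:
  (80/840)×70.5 + (400/840)×65.6 + (360/840)×40.3 = 55.2238%
Post-stratified estimate weights by population shares:
  0.22×70.5 + 0.37×65.6 + 0.41×40.3 = 56.305%
Difference = 56.305 − 55.2238 = 1.0812 pp.

+1.1 percentage points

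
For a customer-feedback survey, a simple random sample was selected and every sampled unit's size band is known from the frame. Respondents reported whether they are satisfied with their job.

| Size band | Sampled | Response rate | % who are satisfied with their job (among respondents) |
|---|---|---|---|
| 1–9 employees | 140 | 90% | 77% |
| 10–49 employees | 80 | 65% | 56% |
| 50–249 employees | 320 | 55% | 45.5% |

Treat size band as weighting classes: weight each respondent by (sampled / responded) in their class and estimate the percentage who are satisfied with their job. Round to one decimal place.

Weighting each respondent by the inverse class response rate inflates each class back to its sampled size, so the class weight is n_sampled:
  1–9 employees: 140 × 77 = 10,780
  10–49 employees: 80 × 56 = 4480
  50–249 employees: 320 × 45.5 = 14,560
Adjusted estimate = 29,820 / 540 = 55.2222 → 55.2%.

55.2%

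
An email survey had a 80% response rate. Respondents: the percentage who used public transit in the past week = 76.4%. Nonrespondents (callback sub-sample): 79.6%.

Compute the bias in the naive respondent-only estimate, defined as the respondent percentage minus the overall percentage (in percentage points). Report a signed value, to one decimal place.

-0.6 percentage points

Nonresponse fraction = 1 − 0.8 = 0.2.
Bias = (nonresponse fraction) × (respondent percentage − nonrespondent percentage)
     = 0.2 × (76.4 − 79.6) = 0.2 × -3.2 = -0.64.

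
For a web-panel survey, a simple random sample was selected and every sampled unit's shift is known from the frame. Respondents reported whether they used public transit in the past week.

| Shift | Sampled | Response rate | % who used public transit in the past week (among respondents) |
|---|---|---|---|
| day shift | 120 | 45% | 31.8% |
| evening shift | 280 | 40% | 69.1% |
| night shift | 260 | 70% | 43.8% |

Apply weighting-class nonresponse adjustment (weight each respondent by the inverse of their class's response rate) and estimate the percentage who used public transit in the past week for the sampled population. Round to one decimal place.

Inverse-response-rate weighting restores each class to its sampled count, so class totals weight by n_sampled:
  day shift: 120 × 31.8 = 3816
  evening shift: 280 × 69.1 = 19,348
  night shift: 260 × 43.8 = 11,388
Adjusted estimate = 34,552 / 660 = 52.3515 → 52.4%.

52.4%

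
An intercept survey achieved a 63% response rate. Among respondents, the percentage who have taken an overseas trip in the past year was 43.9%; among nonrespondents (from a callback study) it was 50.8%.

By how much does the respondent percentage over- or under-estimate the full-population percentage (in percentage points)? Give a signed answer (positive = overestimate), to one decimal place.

-2.6 percentage points

Nonresponse fraction = 1 − 0.63 = 0.37.
Bias = (nonresponse fraction) × (respondent percentage − nonrespondent percentage)
     = 0.37 × (43.9 − 50.8) = 0.37 × -6.9 = -2.553.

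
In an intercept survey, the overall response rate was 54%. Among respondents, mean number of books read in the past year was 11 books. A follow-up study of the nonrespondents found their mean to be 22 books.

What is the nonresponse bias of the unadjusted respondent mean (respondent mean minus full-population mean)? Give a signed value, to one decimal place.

Nonresponse fraction = 1 − 0.54 = 0.46.
Bias = (nonresponse fraction) × (respondent mean − nonrespondent mean)
     = 0.46 × (11 − 22) = 0.46 × -11 = -5.06.

-5.1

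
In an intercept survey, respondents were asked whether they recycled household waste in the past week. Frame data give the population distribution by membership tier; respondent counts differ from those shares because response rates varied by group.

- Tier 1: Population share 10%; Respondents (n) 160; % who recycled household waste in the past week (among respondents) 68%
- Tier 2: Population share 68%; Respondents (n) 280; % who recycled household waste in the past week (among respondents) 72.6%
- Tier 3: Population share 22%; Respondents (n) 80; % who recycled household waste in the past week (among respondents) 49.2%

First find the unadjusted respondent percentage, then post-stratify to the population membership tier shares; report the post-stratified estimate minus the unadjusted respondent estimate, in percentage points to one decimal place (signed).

-0.6 percentage points

Without adjustment, the pooled respondent share is:
  (160/520)×68 + (280/520)×72.6 + (80/520)×49.2 = 67.5846%
Post-stratifying to population shares instead:
  0.1×68 + 0.68×72.6 + 0.22×49.2 = 66.992%
Difference = 66.992 − 67.5846 = -0.5926 pp.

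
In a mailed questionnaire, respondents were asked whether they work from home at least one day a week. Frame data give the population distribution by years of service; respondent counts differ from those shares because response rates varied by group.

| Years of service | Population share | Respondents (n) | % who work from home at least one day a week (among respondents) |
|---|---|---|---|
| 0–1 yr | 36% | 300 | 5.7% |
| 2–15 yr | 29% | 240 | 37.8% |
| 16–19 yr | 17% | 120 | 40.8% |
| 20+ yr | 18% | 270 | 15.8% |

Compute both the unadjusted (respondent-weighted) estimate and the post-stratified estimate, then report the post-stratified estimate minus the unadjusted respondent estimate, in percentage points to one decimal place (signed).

+1.3 percentage points

Naive respondent-only estimate (weights = respondent counts):
  (300/930)×5.7 + (240/930)×37.8 + (120/930)×40.8 + (270/930)×15.8 = 21.4452%
Post-stratified estimate weights by population shares:
  0.36×5.7 + 0.29×37.8 + 0.17×40.8 + 0.18×15.8 = 22.794%
Difference = 22.794 − 21.4452 = 1.3488 pp.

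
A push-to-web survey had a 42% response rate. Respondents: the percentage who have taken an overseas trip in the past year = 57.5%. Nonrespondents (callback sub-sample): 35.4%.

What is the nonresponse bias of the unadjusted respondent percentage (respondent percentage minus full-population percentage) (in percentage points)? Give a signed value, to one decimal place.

+12.8 percentage points

Nonresponse fraction = 1 − 0.42 = 0.58.
Bias = (nonresponse fraction) × (respondent percentage − nonrespondent percentage)
     = 0.58 × (57.5 − 35.4) = 0.58 × 22.1 = 12.818.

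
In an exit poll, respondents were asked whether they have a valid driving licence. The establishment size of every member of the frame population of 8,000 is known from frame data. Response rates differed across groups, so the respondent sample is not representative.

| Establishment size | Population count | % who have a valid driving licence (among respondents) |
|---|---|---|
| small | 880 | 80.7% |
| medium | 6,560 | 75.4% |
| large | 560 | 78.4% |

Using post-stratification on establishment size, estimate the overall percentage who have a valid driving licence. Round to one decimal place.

76.2%

Each cell contributes population-share × respondent value:
  small: (880/8,000) × 80.7 = 8.877
  medium: (6,560/8,000) × 75.4 = 61.828
  large: (560/8,000) × 78.4 = 5.488
Post-stratified estimate = 76.193 → 76.2%.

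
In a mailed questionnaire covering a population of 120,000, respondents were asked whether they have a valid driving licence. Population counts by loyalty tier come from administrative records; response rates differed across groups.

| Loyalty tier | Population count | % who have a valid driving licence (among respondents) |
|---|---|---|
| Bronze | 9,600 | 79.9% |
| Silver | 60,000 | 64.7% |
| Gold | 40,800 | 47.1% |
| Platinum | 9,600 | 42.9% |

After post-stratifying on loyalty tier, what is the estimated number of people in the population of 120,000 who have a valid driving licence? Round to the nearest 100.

Estimated count per cell = population count × respondent percentage:
  Bronze: 9,600 × 79.9% = 7670.4
  Silver: 60,000 × 64.7% = 38,820
  Gold: 40,800 × 47.1% = 19216.8
  Platinum: 9,600 × 42.9% = 4118.4
Estimated total = 69825.6 → 69,800.

69,800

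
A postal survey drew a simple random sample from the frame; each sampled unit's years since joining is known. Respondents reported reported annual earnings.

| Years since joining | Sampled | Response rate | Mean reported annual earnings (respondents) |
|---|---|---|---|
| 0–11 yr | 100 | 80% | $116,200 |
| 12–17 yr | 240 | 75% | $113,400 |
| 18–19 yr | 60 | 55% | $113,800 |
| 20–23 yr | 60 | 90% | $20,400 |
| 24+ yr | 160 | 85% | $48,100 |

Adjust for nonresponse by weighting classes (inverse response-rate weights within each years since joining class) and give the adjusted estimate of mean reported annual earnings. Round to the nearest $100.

Each respondent's weight = sampled/responded in their class; summing within a class gives n_sampled, so:
  0–11 yr: 100 × 116,200 = 11,620,000
  12–17 yr: 240 × 113,400 = 27,216,000
  18–19 yr: 60 × 113,800 = 6,828,000
  20–23 yr: 60 × 20,400 = 1,224,000
  24+ yr: 160 × 48,100 = 7,696,000
Adjusted estimate = 54,584,000 / 620 = 88038.7 → $88,000.

$88,000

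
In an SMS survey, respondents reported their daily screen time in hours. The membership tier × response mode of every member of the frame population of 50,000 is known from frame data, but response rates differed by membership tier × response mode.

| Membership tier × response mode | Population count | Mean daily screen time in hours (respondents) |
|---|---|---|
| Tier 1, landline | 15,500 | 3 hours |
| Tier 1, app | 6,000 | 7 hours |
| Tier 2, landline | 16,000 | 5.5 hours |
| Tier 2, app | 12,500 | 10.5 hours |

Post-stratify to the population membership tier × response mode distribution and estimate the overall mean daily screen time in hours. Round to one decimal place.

Each cell contributes population-share × respondent value:
  Tier 1, landline: (15,500/50,000) × 3 = 0.93
  Tier 1, app: (6,000/50,000) × 7 = 0.84
  Tier 2, landline: (16,000/50,000) × 5.5 = 1.76
  Tier 2, app: (12,500/50,000) × 10.5 = 2.625
Post-stratified estimate = 6.155 → 6.2.

6.2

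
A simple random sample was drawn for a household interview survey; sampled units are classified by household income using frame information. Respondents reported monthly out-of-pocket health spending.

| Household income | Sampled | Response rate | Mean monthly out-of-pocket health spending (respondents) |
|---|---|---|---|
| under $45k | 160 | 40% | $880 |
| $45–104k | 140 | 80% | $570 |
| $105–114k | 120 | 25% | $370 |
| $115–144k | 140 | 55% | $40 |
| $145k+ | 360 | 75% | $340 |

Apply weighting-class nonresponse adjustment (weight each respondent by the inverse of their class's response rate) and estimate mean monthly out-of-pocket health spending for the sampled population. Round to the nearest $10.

$430

With weight = n_sampled/n_responded per class, the weighted class total is n_sampled:
  under $45k: 160 × 880 = 140,800
  $45–104k: 140 × 570 = 79,800
  $105–114k: 120 × 370 = 44,400
  $115–144k: 140 × 40 = 5600
  $145k+: 360 × 340 = 122,400
Adjusted estimate = 393,000 / 920 = 427.174 → $430.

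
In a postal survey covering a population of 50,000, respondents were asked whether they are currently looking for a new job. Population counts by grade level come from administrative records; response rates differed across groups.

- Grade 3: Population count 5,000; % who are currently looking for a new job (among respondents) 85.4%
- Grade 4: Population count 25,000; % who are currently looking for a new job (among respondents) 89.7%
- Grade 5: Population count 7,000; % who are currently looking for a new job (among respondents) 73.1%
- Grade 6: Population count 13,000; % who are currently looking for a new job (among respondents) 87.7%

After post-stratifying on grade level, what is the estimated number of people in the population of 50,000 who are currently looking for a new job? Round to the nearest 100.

43,200

Each cell contributes its population count × the respondent rate:
  Grade 3: 5,000 × 85.4% = 4270
  Grade 4: 25,000 × 89.7% = 22,425
  Grade 5: 7,000 × 73.1% = 5117
  Grade 6: 13,000 × 87.7% = 11,401
Estimated total = 43,213 → 43,200.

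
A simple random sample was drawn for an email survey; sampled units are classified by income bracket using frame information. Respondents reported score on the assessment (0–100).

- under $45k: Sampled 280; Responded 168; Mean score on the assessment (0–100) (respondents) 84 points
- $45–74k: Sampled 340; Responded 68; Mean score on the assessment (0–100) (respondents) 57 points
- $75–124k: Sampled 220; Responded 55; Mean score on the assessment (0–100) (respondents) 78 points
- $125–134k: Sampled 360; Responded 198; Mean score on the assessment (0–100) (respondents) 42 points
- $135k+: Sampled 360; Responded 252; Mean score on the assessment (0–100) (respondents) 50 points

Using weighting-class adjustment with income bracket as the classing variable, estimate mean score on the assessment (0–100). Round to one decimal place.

59.7

Class response rates: under $45k 168/280 = 60%, $45–74k 68/340 = 20%, $75–124k 55/220 = 25%, $125–134k 198/360 = 55%, $135k+ 252/360 = 70%.
Weighting each respondent by the inverse class response rate inflates each class back to its sampled size, so the class weight is n_sampled:
  under $45k: 280 × 84 = 23,520
  $45–74k: 340 × 57 = 19,380
  $75–124k: 220 × 78 = 17,160
  $125–134k: 360 × 42 = 15,120
  $135k+: 360 × 50 = 18,000
Adjusted estimate = 93,180 / 1,560 = 59.7308 → 59.7.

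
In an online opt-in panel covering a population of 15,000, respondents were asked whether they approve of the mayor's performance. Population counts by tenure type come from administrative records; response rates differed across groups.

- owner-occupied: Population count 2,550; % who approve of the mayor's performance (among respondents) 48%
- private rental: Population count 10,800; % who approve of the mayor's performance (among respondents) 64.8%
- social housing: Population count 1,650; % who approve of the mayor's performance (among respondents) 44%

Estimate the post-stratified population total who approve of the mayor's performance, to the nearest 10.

8,950

Apply each group's respondent rate to its population count:
  owner-occupied: 2,550 × 48% = 1224
  private rental: 10,800 × 64.8% = 6998.4
  social housing: 1,650 × 44% = 726
Estimated total = 8948.4 → 8,950.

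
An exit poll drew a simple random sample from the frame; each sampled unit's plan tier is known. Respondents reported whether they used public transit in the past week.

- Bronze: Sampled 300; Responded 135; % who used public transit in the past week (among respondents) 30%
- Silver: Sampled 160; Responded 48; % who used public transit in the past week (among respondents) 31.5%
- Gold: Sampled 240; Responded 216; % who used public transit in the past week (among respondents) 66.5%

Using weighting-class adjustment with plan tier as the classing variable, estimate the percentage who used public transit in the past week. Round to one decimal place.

42.9%

Response rates by class: Bronze 135/300 = 45%, Silver 48/160 = 30%, Gold 216/240 = 90%.
With weight = n_sampled/n_responded per class, the weighted class total is n_sampled:
  Bronze: 300 × 30 = 9000
  Silver: 160 × 31.5 = 5040
  Gold: 240 × 66.5 = 15,960
Adjusted estimate = 30,000 / 700 = 42.8571 → 42.9%.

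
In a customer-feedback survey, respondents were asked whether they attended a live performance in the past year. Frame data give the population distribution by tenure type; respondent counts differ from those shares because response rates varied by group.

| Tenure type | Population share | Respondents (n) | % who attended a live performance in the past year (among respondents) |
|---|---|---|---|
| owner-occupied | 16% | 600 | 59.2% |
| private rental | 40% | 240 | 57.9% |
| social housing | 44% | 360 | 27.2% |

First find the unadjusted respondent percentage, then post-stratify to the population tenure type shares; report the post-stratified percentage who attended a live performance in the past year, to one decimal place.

44.6%

Unadjusted (pooled respondent) estimate weights by respondent counts:
  (600/1200)×59.2 + (240/1200)×57.9 + (360/1200)×27.2 = 49.34%
Post-stratified estimate weights by population shares:
  0.16×59.2 + 0.4×57.9 + 0.44×27.2 = 44.6%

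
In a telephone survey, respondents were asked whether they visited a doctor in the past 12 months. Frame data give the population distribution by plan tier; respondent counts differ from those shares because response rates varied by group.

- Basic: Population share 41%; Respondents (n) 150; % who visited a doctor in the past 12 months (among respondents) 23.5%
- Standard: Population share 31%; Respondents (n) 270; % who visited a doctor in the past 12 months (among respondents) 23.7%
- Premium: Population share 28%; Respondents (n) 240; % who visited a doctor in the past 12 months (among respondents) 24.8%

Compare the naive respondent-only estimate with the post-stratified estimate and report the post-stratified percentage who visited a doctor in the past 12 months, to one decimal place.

23.9%

Without adjustment, the pooled respondent share is:
  (150/660)×23.5 + (270/660)×23.7 + (240/660)×24.8 = 24.0545%
Post-stratified estimate weights by population shares:
  0.41×23.5 + 0.31×23.7 + 0.28×24.8 = 23.926%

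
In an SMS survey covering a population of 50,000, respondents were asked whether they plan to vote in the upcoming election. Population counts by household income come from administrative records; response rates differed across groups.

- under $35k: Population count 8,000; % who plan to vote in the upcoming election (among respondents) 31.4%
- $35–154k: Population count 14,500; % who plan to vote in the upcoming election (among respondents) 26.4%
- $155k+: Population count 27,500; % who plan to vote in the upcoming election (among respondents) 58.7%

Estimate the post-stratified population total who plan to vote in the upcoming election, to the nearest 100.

22,500

Apply each group's respondent rate to its population count:
  under $35k: 8,000 × 31.4% = 2512
  $35–154k: 14,500 × 26.4% = 3828
  $155k+: 27,500 × 58.7% = 16142.5
Estimated total = 22482.5 → 22,500.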